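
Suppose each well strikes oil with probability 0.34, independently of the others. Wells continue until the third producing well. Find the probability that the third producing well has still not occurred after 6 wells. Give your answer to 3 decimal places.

0.667

Needing more than 6 wells ⇔ fewer than 3 successes in the first 6. With X ~ Binomial(6, 0.34), P(Y > 6) = P(X ≤ 2).
  k=0: C(6,0)·0.34^0·0.66^6 = 0.08265
  k=1: C(6,1)·0.34^1·0.66^5 = 0.25548
  k=2: C(6,2)·0.34^2·0.66^4 = 0.32902
P(X ≤ 2) = 0.66715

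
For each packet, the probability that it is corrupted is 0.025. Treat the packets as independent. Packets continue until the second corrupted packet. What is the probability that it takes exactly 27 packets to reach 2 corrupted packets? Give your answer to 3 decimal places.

0.009

Y = trial on which the second success occurs; negative binomial, r=2, p=0.025.
P(Y=27) = C(26,1) · p^2 · (1−p)^25
= 26 · 0.000625 · 0.53103 = 0.00863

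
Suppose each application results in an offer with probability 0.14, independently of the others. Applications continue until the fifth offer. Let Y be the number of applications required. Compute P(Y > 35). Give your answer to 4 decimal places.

0.4460

Needing more than 35 applications ⇔ fewer than 5 successes in the first 35. With X ~ Binomial(35, 0.14), P(Y > 35) = P(X ≤ 4).
  k=0: C(35,0)·0.14^0·0.86^35 = 0.005099
  k=1: C(35,1)·0.14^1·0.86^34 = 0.029050
  k=2: C(35,2)·0.14^2·0.86^33 = 0.080394
  k=3: C(35,3)·0.14^3·0.86^32 = 0.143961
  k=4: C(35,4)·0.14^4·0.86^31 = 0.187484
P(X ≤ 4) = 0.445987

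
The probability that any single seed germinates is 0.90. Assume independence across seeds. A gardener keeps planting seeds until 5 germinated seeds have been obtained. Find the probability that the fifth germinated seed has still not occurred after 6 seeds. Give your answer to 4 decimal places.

Needing more than 6 seeds ⇔ fewer than 5 successes in the first 6. With X ~ Binomial(6, 0.90), P(Y > 6) = P(X ≤ 4).
  k=0: C(6,0)·0.90^0·0.10^6 = 0.000001
  k=1: C(6,1)·0.90^1·0.10^5 = 0.000054
  k=2: C(6,2)·0.90^2·0.10^4 = 0.001215
  k=3: C(6,3)·0.90^3·0.10^3 = 0.014580
  k=4: C(6,4)·0.90^4·0.10^2 = 0.098415
P(X ≤ 4) = 0.114265

0.1143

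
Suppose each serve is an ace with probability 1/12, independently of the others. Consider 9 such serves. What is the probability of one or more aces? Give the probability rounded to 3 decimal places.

0.543

P(at least one) = 1 − P(none) = 1 − (1 − 0.083333)^9
= 1 − 0.45699 = 0.54301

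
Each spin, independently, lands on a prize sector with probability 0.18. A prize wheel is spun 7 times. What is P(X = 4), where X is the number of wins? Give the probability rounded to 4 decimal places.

X ~ Binomial(n=7, p=0.18).
P(X=4) = C(7,4) · p^4 · (1−p)^3
= 35 · 0.0010498 · 0.55137 = 0.020258

0.0203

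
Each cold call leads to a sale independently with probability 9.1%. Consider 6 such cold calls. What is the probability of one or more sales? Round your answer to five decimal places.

0.43586

P(at least one) = 1 − P(none) = 1 − (1 − 0.091)^6
= 1 − 0.5641353 = 0.4358647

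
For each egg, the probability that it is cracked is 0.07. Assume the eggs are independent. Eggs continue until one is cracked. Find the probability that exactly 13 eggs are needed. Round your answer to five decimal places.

0.02930

Geometric (trials to first success), p = 0.07.
P(Y = 13) = (1−p)^12 · p = 0.4186 · 0.07 = 0.0293017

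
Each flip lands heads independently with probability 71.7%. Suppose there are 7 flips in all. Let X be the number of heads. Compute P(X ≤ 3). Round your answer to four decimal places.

0.1051

X ~ Binomial(7, 0.717); P(X ≤ 3) = Σ C(7,k) p^k (1−p)^(7−k) over k:
  k=0: C(7,0)·0.717^0·0.283^7 = 0.000145
  k=1: C(7,1)·0.717^1·0.283^6 = 0.002578
  k=2: C(7,2)·0.717^2·0.283^5 = 0.019597
  k=3: C(7,3)·0.717^3·0.283^4 = 0.082751
Total = 0.105071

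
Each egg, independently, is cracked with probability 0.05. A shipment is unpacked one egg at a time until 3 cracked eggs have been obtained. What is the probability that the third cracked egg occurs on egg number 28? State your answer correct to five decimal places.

0.01217

Y = trial on which the third success occurs; negative binomial, r=3, p=0.05.
P(Y=28) = C(27,2) · p^3 · (1−p)^25
= 351 · 0.000125 · 0.27739 = 0.0121705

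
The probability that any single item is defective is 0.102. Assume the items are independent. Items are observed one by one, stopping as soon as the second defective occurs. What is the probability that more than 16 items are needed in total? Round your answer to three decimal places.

0.504

Needing more than 16 items ⇔ fewer than 2 successes in the first 16. With X ~ Binomial(16, 0.102), P(Y > 16) = P(X ≤ 1).
  k=0: C(16,0)·0.102^0·0.898^16 = 0.17882
  k=1: C(16,1)·0.102^1·0.898^15 = 0.32499
P(X ≤ 1) = 0.50381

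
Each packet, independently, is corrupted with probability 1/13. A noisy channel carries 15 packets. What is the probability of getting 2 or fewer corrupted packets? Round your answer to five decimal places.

0.89673

X ~ Binomial(15, 0.076923); P(X ≤ 2) = Σ C(15,k) p^k (1−p)^(15−k) over k:
  k=0: C(15,0)·0.076923^0·0.923077^15 = 0.3010013
  k=1: C(15,1)·0.076923^1·0.923077^14 = 0.3762517
  k=2: C(15,2)·0.076923^2·0.923077^13 = 0.2194801
Total = 0.8967331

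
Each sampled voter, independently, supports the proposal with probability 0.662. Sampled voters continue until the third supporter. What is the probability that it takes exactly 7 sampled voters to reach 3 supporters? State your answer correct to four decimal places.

Y = trial on which the third success occurs; negative binomial, r=3, p=0.662.
P(Y=7) = C(6,2) · p^3 · (1−p)^4
= 15 · 0.29012 · 0.013052 = 0.056798

0.0568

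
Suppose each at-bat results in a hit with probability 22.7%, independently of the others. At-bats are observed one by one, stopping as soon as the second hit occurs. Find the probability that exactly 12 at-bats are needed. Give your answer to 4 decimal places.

Y = trial on which the second success occurs; negative binomial, r=2, p=0.227.
P(Y=12) = C(11,1) · p^2 · (1−p)^10
= 11 · 0.051529 · 0.076172 = 0.043176

0.0432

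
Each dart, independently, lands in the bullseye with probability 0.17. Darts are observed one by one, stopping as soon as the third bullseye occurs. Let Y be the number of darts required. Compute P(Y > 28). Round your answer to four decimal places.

0.1225

Needing more than 28 darts ⇔ fewer than 3 successes in the first 28. With X ~ Binomial(28, 0.17), P(Y > 28) = P(X ≤ 2).
  k=0: C(28,0)·0.17^0·0.83^28 = 0.005422
  k=1: C(28,1)·0.17^1·0.83^27 = 0.031097
  k=2: C(28,2)·0.17^2·0.83^26 = 0.085984
P(X ≤ 2) = 0.122504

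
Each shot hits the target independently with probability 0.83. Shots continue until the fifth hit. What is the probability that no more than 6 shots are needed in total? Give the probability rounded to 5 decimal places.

0.72872

Finishing within 6 shots ⇔ at least 5 successes in the first 6. With X ~ Binomial(6, 0.83), P(Y ≤ 6) = 1 − P(X ≤ 4).
  k=0: C(6,0)·0.83^0·0.17^6 = 0.0000241
  k=1: C(6,1)·0.83^1·0.17^5 = 0.0007071
  k=2: C(6,2)·0.83^2·0.17^4 = 0.0086306
  k=3: C(6,3)·0.83^3·0.17^3 = 0.0561838
  k=4: C(6,4)·0.83^4·0.17^2 = 0.2057318
1 − 0.2712775 = 0.7287225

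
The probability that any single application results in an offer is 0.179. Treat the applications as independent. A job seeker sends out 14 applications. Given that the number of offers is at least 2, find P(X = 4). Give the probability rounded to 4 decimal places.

X ~ Binomial(14, 0.179). Want P(X=4 | X≥2) = P(X=4) / P(X≥2).
P(X=4) = C(14,4)·0.179^4·0.821^10 = 0.142981
P(X≥2) = 1 − 0.063213 − 0.192949 = 0.743839
Ratio = 0.142981 / 0.743839 = 0.192220

0.1922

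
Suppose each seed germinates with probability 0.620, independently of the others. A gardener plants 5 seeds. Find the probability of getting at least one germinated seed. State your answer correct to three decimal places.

0.992

P(at least one) = 1 − P(none) = 1 − (1 − 0.62)^5
= 1 − 0.00792 = 0.99208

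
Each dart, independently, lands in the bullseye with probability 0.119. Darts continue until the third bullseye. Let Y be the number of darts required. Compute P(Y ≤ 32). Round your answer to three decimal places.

0.751

Finishing within 32 darts ⇔ at least 3 successes in the first 32. With X ~ Binomial(32, 0.119), P(Y ≤ 32) = 1 − P(X ≤ 2).
  k=0: C(32,0)·0.119^0·0.881^32 = 0.01735
  k=1: C(32,1)·0.119^1·0.881^31 = 0.07498
  k=2: C(32,2)·0.119^2·0.881^30 = 0.15698
1 − 0.24931 = 0.75069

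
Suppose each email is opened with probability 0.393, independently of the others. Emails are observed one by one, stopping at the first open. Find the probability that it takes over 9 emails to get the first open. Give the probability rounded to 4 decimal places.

0.0112

Y = number of emails to the first success; geometric, p = 0.393.
P(Y > 9) = P(first 9 all fail) = (1−p)^9 = 0.011187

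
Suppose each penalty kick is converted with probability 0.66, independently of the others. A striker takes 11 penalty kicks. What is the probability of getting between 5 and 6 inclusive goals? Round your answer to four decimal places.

0.2629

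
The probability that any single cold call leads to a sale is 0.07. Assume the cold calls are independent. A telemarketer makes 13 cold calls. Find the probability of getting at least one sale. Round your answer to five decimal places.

0.61071

P(at least one) = 1 − P(none) = 1 − (1 − 0.07)^13
= 1 − 0.3892946 = 0.6107054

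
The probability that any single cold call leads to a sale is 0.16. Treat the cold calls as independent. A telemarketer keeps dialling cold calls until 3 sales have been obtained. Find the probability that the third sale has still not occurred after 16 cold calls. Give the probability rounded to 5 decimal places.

Needing more than 16 cold calls ⇔ fewer than 3 successes in the first 16. With X ~ Binomial(16, 0.16), P(Y > 16) = P(X ≤ 2).
  k=0: C(16,0)·0.16^0·0.84^16 = 0.0614425
  k=1: C(16,1)·0.16^1·0.84^15 = 0.1872532
  k=2: C(16,2)·0.16^2·0.84^14 = 0.2675046
P(X ≤ 2) = 0.5162002

0.51620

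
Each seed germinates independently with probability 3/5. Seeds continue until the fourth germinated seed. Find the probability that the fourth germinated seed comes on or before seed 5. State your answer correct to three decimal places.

0.337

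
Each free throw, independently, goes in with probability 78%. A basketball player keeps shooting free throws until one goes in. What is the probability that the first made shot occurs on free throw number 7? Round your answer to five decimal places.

0.00009

Geometric (trials to first success), p = 0.78.
P(Y = 7) = (1−p)^6 · p = 0.00011338 · 0.78 = 0.0000884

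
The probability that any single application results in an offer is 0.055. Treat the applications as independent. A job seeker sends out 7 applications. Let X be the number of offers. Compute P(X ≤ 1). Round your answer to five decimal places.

X ~ Binomial(7, 0.055); P(X ≤ 1) = Σ C(7,k) p^k (1−p)^(7−k) over k:
  k=0: C(7,0)·0.055^0·0.945^7 = 0.6730118
  k=1: C(7,1)·0.055^1·0.945^6 = 0.2741900
Total = 0.9472018

0.94720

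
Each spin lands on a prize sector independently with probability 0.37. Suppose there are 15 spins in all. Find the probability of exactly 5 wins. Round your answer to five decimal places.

X ~ Binomial(n=15, p=0.37).
P(X=5) = C(15,5) · p^5 · (1−p)^10
= 3003 · 0.0069344 · 0.0098493 = 0.2051018

0.20510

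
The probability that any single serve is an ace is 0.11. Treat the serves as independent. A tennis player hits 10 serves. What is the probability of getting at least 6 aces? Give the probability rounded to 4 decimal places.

X ~ Binomial(10, 0.11); P(X ≥ 6) = Σ C(10,k) p^k (1−p)^(10−k) over k:
  k=6: C(10,6)·0.11^6·0.89^4 = 0.000233
  k=7: C(10,7)·0.11^7·0.89^3 = 0.000016
  k=8: C(10,8)·0.11^8·0.89^2 = 0.000001
  k=9: C(10,9)·0.11^9·0.89^1 = 0.000000
  k=10: C(10,10)·0.11^10·0.89^0 = 0.000000
Total = 0.000251

0.0003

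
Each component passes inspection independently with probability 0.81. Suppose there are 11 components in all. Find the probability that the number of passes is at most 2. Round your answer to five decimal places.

X ~ Binomial(11, 0.81); P(X ≤ 2) = Σ C(11,k) p^k (1−p)^(11−k) over k:
  k=0: C(11,0)·0.81^0·0.19^11 = 0.0000000
  k=1: C(11,1)·0.81^1·0.19^10 = 0.0000005
  k=2: C(11,2)·0.81^2·0.19^9 = 0.0000116
Total = 0.0000122

0.00001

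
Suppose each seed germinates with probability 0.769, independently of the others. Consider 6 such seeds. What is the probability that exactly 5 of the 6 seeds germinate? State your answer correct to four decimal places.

X ~ Binomial(n=6, p=0.769).
P(X=5) = C(6,5) · p^5 · (1−p)^1
= 6 · 0.26893 · 0.231 = 0.372730

0.3727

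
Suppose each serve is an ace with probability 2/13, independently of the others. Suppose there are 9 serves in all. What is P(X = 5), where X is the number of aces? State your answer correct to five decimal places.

X ~ Binomial(n=9, p=0.153846).
P(X=5) = C(9,5) · p^5 · (1−p)^4
= 126 · 8.6185e-05 · 0.51262 = 0.0055667

0.00557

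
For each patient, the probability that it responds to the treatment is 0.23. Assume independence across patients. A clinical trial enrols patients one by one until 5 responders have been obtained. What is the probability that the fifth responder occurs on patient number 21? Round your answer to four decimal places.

Y = trial on which the fifth success occurs; negative binomial, r=5, p=0.23.
P(Y=21) = C(20,4) · p^5 · (1−p)^16
= 4845 · 0.00064363 · 0.01527 = 0.047619

0.0476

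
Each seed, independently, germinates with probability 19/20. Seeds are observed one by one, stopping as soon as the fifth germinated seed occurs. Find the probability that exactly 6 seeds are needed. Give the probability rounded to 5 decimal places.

0.19345

Y = trial on which the fifth success occurs; negative binomial, r=5, p=0.95.
P(Y=6) = C(5,4) · p^5 · (1−p)^1
= 5 · 0.77378 · 0.05 = 0.1934452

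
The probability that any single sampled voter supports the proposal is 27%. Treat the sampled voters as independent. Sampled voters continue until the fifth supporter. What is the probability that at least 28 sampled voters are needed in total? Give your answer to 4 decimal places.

0.1092

Needing more than 27 sampled voters ⇔ fewer than 5 successes in the first 27. With X ~ Binomial(27, 0.27), P(Y > 27) = P(X ≤ 4).
  k=0: C(27,0)·0.27^0·0.73^27 = 0.000204
  k=1: C(27,1)·0.27^1·0.73^26 = 0.002038
  k=2: C(27,2)·0.27^2·0.73^25 = 0.009797
  k=3: C(27,3)·0.27^3·0.73^24 = 0.030197
  k=4: C(27,4)·0.27^4·0.73^23 = 0.067013
P(X ≤ 4) = 0.109249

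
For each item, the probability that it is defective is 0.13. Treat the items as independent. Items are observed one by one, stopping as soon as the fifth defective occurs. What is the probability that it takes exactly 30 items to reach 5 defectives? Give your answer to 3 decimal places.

0.027

Y = trial on which the fifth success occurs; negative binomial, r=5, p=0.13.
P(Y=30) = C(29,4) · p^5 · (1−p)^25
= 23751 · 3.7129e-05 · 0.03076 = 0.02713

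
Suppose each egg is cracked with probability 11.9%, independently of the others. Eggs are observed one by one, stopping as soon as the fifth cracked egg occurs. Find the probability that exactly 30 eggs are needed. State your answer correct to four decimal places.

0.0239

Y = trial on which the fifth success occurs; negative binomial, r=5, p=0.119.
P(Y=30) = C(29,4) · p^5 · (1−p)^25
= 23751 · 2.3864e-05 · 0.042111 = 0.023868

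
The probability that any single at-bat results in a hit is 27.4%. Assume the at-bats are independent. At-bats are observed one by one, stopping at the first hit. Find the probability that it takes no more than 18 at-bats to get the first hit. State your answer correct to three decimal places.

0.997

Y = number of at-bats to the first success; geometric, p = 0.274.
P(Y ≤ 18) = 1 − (1−p)^18 = 1 − 0.00314 = 0.99686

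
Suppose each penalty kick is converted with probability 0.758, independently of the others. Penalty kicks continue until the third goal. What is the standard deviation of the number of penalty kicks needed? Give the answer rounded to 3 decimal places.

1.124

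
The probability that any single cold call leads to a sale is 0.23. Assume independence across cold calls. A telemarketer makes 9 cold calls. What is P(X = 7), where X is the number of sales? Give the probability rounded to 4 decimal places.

0.0007

X ~ Binomial(n=9, p=0.23).
P(X=7) = C(9,7) · p^7 · (1−p)^2
= 36 · 3.4048e-05 · 0.5929 = 0.000727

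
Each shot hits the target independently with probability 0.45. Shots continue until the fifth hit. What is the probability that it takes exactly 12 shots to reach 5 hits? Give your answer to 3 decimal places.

0.093

Y = trial on which the fifth success occurs; negative binomial, r=5, p=0.45.
P(Y=12) = C(11,4) · p^5 · (1−p)^7
= 330 · 0.018453 · 0.015224 = 0.09271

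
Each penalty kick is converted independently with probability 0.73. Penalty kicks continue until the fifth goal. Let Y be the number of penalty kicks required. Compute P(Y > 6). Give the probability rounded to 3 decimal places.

Needing more than 6 penalty kicks ⇔ fewer than 5 successes in the first 6. With X ~ Binomial(6, 0.73), P(Y > 6) = P(X ≤ 4).
  k=0: C(6,0)·0.73^0·0.27^6 = 0.00039
  k=1: C(6,1)·0.73^1·0.27^5 = 0.00628
  k=2: C(6,2)·0.73^2·0.27^4 = 0.04248
  k=3: C(6,3)·0.73^3·0.27^3 = 0.15314
  k=4: C(6,4)·0.73^4·0.27^2 = 0.31053
P(X ≤ 4) = 0.51283

0.513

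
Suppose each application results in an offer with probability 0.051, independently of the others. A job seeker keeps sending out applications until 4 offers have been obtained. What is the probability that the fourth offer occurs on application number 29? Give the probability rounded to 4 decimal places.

Y = trial on which the fourth success occurs; negative binomial, r=4, p=0.051.
P(Y=29) = C(28,3) · p^4 · (1−p)^25
= 3276 · 6.7652e-06 · 0.27018 = 0.005988

0.0060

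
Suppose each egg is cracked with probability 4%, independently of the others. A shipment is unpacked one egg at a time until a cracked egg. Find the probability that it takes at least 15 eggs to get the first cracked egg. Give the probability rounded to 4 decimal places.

Y = number of eggs to the first success; geometric, p = 0.04.
P(Y > 14) = P(first 14 all fail) = (1−p)^14 = 0.564673

0.5647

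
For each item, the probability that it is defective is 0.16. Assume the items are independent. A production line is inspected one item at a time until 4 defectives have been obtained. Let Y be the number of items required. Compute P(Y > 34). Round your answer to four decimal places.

0.1843

Needing more than 34 items ⇔ fewer than 4 successes in the first 34. With X ~ Binomial(34, 0.16), P(Y > 34) = P(X ≤ 3).
  k=0: C(34,0)·0.16^0·0.84^34 = 0.002664
  k=1: C(34,1)·0.16^1·0.84^33 = 0.017251
  k=2: C(34,2)·0.16^2·0.84^32 = 0.054218
  k=3: C(34,3)·0.16^3·0.84^31 = 0.110156
P(X ≤ 3) = 0.184289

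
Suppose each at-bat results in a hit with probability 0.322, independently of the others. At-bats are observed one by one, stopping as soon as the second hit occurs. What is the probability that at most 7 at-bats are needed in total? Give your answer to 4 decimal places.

0.7152

Finishing within 7 at-bats ⇔ at least 2 successes in the first 7. With X ~ Binomial(7, 0.322), P(Y ≤ 7) = 1 − P(X ≤ 1).
  k=0: C(7,0)·0.322^0·0.678^7 = 0.065858
  k=1: C(7,1)·0.322^1·0.678^6 = 0.218944
1 − 0.284801 = 0.715199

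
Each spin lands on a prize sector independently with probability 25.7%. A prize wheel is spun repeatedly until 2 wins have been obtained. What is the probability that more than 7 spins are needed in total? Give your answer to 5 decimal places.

0.42767

Needing more than 7 spins ⇔ fewer than 2 successes in the first 7. With X ~ Binomial(7, 0.257), P(Y > 7) = P(X ≤ 1).
  k=0: C(7,0)·0.257^0·0.743^7 = 0.1250034
  k=1: C(7,1)·0.257^1·0.743^6 = 0.3026663
P(X ≤ 1) = 0.4276696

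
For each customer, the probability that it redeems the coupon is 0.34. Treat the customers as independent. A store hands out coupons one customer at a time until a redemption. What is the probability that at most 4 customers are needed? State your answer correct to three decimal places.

0.810

Y = number of customers to the first success; geometric, p = 0.34.
P(Y ≤ 4) = 1 − (1−p)^4 = 1 − 0.18975 = 0.81025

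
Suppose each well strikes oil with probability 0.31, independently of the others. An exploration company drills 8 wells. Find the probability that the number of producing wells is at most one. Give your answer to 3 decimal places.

0.236

X ~ Binomial(8, 0.31); P(X ≤ 1) = Σ C(8,k) p^k (1−p)^(8−k) over k:
  k=0: C(8,0)·0.31^0·0.69^8 = 0.05138
  k=1: C(8,1)·0.31^1·0.69^7 = 0.18467
Total = 0.23605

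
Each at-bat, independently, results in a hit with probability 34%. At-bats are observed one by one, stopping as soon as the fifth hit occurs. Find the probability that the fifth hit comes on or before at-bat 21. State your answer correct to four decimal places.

0.8911

Finishing within 21 at-bats ⇔ at least 5 successes in the first 21. With X ~ Binomial(21, 0.34), P(Y ≤ 21) = 1 − P(X ≤ 4).
  k=0: C(21,0)·0.34^0·0.66^21 = 0.000162
  k=1: C(21,1)·0.34^1·0.66^20 = 0.001756
  k=2: C(21,2)·0.34^2·0.66^19 = 0.009047
  k=3: C(21,3)·0.34^3·0.66^18 = 0.029517
  k=4: C(21,4)·0.34^4·0.66^17 = 0.068427
1 − 0.108910 = 0.891090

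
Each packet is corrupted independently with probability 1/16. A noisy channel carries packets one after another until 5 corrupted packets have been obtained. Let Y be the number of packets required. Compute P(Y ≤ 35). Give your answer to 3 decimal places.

0.065

Finishing within 35 packets ⇔ at least 5 successes in the first 35. With X ~ Binomial(35, 0.0625), P(Y ≤ 35) = 1 − P(X ≤ 4).
  k=0: C(35,0)·0.0625^0·0.9375^35 = 0.10447
  k=1: C(35,1)·0.0625^1·0.9375^34 = 0.24377
  k=2: C(35,2)·0.0625^2·0.9375^33 = 0.27627
  k=3: C(35,3)·0.0625^3·0.9375^32 = 0.20260
  k=4: C(35,4)·0.0625^4·0.9375^31 = 0.10805
1 − 0.93515 = 0.06485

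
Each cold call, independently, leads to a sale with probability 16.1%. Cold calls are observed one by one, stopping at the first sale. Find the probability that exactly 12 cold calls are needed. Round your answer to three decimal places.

0.023

Geometric (trials to first success), p = 0.161.
P(Y = 12) = (1−p)^11 · p = 0.145 · 0.161 = 0.02335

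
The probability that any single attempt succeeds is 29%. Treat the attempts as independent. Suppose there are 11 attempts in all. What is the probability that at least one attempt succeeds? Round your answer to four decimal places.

P(at least one) = 1 − P(none) = 1 − (1 − 0.29)^11
= 1 − 0.023112 = 0.976888

0.9769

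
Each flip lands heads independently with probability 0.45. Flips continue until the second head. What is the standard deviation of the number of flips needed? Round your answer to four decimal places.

2.3307

Y = total flips until the second success; negative binomial with r=2, p=0.45.
SD(Y) = √[r(1−p)/p²] = √(5.432099) = 2.330686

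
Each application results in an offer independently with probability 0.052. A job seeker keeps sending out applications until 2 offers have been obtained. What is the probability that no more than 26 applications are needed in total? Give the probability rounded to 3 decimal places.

Finishing within 26 applications ⇔ at least 2 successes in the first 26. With X ~ Binomial(26, 0.052), P(Y ≤ 26) = 1 − P(X ≤ 1).
  k=0: C(26,0)·0.052^0·0.948^26 = 0.24947
  k=1: C(26,1)·0.052^1·0.948^25 = 0.35578
1 − 0.60525 = 0.39475

0.395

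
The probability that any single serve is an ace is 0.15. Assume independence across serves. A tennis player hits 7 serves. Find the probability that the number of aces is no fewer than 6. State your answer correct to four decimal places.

X ~ Binomial(7, 0.15); P(X ≥ 6) = Σ C(7,k) p^k (1−p)^(7−k) over k:
  k=6: C(7,6)·0.15^6·0.85^1 = 0.000068
  k=7: C(7,7)·0.15^7·0.85^0 = 0.000002
Total = 0.000069

0.0001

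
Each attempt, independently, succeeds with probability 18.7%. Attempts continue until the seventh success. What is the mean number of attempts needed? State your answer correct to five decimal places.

Y = total attempts until the seventh success; negative binomial with r=7, p=0.187.
E[Y] = r / p = 7 / 0.187 = 37.4331551

37.43316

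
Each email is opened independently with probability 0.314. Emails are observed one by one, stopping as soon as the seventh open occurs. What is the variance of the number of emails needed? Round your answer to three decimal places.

48.704

Y = total emails until the seventh success; negative binomial with r=7, p=0.314.
Var(Y) = r(1−p)/p² = 7·0.686 / 0.314² = 48.70380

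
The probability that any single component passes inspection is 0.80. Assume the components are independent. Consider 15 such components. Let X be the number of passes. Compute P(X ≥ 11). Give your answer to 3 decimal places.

X ~ Binomial(15, 0.80); P(X ≥ 11) = Σ C(15,k) p^k (1−p)^(15−k) over k:
  k=11: C(15,11)·0.80^11·0.20^4 = 0.18760
  k=12: C(15,12)·0.80^12·0.20^3 = 0.25014
  k=13: C(15,13)·0.80^13·0.20^2 = 0.23090
  k=14: C(15,14)·0.80^14·0.20^1 = 0.13194
  k=15: C(15,15)·0.80^15·0.20^0 = 0.03518
Total = 0.83577

0.836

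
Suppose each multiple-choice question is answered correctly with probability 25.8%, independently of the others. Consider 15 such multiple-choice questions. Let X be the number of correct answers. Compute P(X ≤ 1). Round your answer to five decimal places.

X ~ Binomial(15, 0.258); P(X ≤ 1) = Σ C(15,k) p^k (1−p)^(15−k) over k:
  k=0: C(15,0)·0.258^0·0.742^15 = 0.0113778
  k=1: C(15,1)·0.258^1·0.742^14 = 0.0593425
Total = 0.0707203

0.07072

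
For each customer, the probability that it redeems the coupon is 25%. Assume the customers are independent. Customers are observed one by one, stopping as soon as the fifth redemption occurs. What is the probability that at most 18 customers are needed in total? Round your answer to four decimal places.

Finishing within 18 customers ⇔ at least 5 successes in the first 18. With X ~ Binomial(18, 0.25), P(Y ≤ 18) = 1 − P(X ≤ 4).
  k=0: C(18,0)·0.25^0·0.75^18 = 0.005638
  k=1: C(18,1)·0.25^1·0.75^17 = 0.033826
  k=2: C(18,2)·0.25^2·0.75^16 = 0.095841
  k=3: C(18,3)·0.25^3·0.75^15 = 0.170384
  k=4: C(18,4)·0.25^4·0.75^14 = 0.212980
1 − 0.518669 = 0.481331

0.4813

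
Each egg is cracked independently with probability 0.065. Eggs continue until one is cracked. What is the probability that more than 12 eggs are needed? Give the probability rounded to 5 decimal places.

Y = number of eggs to the first success; geometric, p = 0.065.
P(Y > 12) = P(first 12 all fail) = (1−p)^12 = 0.4464156

0.44642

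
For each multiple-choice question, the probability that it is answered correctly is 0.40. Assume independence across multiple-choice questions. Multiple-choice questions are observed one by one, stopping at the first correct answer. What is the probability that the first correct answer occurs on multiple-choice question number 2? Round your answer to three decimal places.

Geometric (trials to first success), p = 0.40.
P(Y = 2) = (1−p)^1 · p = 0.6 · 0.40 = 0.24000

0.240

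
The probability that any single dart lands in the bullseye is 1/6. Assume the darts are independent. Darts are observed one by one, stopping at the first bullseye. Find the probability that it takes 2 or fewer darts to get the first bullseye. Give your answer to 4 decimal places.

Y = number of darts to the first success; geometric, p = 0.166667.
P(Y ≤ 2) = 1 − (1−p)^2 = 1 − 0.694444 = 0.305556

0.3056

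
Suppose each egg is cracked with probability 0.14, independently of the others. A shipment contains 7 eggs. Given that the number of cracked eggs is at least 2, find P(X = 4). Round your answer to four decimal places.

0.0335

X ~ Binomial(7, 0.14). Want P(X=4 | X≥2) = P(X=4) / P(X≥2).
P(X=4) = C(7,4)·0.14^4·0.86^3 = 0.008552
P(X≥2) = 1 − 0.347928 − 0.396476 = 0.255596
Ratio = 0.008552 / 0.255596 = 0.033460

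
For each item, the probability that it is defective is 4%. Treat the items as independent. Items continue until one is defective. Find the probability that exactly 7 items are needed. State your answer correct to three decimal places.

Geometric (trials to first success), p = 0.04.
P(Y = 7) = (1−p)^6 · p = 0.78276 · 0.04 = 0.03131

0.031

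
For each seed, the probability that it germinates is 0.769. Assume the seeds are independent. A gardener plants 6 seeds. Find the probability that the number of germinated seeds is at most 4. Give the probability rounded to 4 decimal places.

X ~ Binomial(6, 0.769); P(X ≤ 4) = Σ C(6,k) p^k (1−p)^(6−k) over k:
  k=0: C(6,0)·0.769^0·0.231^6 = 0.000152
  k=1: C(6,1)·0.769^1·0.231^5 = 0.003035
  k=2: C(6,2)·0.769^2·0.231^4 = 0.025258
  k=3: C(6,3)·0.769^3·0.231^3 = 0.112110
  k=4: C(6,4)·0.769^4·0.231^2 = 0.279911
Total = 0.420466

0.4205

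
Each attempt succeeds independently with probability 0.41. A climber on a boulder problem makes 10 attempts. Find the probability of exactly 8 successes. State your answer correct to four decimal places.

0.0125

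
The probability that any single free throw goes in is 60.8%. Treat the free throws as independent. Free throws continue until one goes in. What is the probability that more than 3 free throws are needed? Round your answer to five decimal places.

Y = number of free throws to the first success; geometric, p = 0.608.
P(Y > 3) = P(first 3 all fail) = (1−p)^3 = 0.0602363

0.06024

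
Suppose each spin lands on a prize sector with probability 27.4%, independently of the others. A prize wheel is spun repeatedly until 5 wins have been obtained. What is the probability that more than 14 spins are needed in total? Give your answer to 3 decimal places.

0.668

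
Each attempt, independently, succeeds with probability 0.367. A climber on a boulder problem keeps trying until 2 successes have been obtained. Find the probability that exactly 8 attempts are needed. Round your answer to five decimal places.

0.06065

Y = trial on which the second success occurs; negative binomial, r=2, p=0.367.
P(Y=8) = C(7,1) · p^2 · (1−p)^6
= 7 · 0.13469 · 0.064331 = 0.0606530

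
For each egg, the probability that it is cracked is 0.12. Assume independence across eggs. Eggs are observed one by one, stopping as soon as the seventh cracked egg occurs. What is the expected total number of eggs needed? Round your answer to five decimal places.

58.33333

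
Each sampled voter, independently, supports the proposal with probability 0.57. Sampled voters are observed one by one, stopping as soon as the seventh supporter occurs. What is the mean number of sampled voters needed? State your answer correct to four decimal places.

12.2807

Y = total sampled voters until the seventh success; negative binomial with r=7, p=0.57.
E[Y] = r / p = 7 / 0.57 = 12.280702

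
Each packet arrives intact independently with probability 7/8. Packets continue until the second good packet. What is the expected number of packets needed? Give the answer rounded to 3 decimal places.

2.286

Y = total packets until the second success; negative binomial with r=2, p=0.875.
E[Y] = r / p = 2 / 0.875 = 2.28571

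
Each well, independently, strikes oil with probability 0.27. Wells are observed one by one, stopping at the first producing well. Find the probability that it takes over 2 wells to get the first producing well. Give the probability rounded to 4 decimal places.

0.5329

Y = number of wells to the first success; geometric, p = 0.27.
P(Y > 2) = P(first 2 all fail) = (1−p)^2 = 0.532900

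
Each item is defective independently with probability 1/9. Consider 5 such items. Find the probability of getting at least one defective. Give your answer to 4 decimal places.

0.4451

P(at least one) = 1 − P(none) = 1 − (1 − 0.111111)^5
= 1 − 0.554929 = 0.445071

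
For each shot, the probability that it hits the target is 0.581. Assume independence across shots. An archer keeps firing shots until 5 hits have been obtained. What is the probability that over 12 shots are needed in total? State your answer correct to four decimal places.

Needing more than 12 shots ⇔ fewer than 5 successes in the first 12. With X ~ Binomial(12, 0.581), P(Y > 12) = P(X ≤ 4).
  k=0: C(12,0)·0.581^0·0.419^12 = 0.000029
  k=1: C(12,1)·0.581^1·0.419^11 = 0.000487
  k=2: C(12,2)·0.581^2·0.419^10 = 0.003716
  k=3: C(12,3)·0.581^3·0.419^9 = 0.017174
  k=4: C(12,4)·0.581^4·0.419^8 = 0.053582
P(X ≤ 4) = 0.074989

0.0750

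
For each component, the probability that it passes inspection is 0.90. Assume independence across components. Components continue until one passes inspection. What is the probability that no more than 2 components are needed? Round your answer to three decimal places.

0.990

Y = number of components to the first success; geometric, p = 0.90.
P(Y ≤ 2) = 1 − (1−p)^2 = 1 − 0.01000 = 0.99000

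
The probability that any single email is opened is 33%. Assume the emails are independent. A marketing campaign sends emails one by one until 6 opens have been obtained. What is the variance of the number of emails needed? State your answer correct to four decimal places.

Y = total emails until the sixth success; negative binomial with r=6, p=0.33.
Var(Y) = r(1−p)/p² = 6·0.67 / 0.33² = 36.914601

36.9146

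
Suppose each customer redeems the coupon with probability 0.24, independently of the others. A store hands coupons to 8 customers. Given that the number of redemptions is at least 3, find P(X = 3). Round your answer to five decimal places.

0.66151

X ~ Binomial(8, 0.24). Want P(X=3 | X≥3) = P(X=3) / P(X≥3).
P(X=3) = C(8,3)·0.24^3·0.76^5 = 0.1962862
P(X≥3) = 1 − 0.1113035 − 0.2811877 − 0.3107864 = 0.2967223
Ratio = 0.1962862 / 0.2967223 = 0.6615147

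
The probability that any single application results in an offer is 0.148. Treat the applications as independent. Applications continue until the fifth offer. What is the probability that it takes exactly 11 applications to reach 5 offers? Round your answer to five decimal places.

0.00570

Y = trial on which the fifth success occurs; negative binomial, r=5, p=0.148.
P(Y=11) = C(10,4) · p^5 · (1−p)^6
= 210 · 7.1008e-05 · 0.38251 = 0.0057038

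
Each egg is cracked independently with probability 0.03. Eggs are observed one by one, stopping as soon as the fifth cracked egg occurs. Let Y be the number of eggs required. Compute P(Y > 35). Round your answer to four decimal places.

Needing more than 35 eggs ⇔ fewer than 5 successes in the first 35. With X ~ Binomial(35, 0.03), P(Y > 35) = P(X ≤ 4).
  k=0: C(35,0)·0.03^0·0.97^35 = 0.344358
  k=1: C(35,1)·0.03^1·0.97^34 = 0.372759
  k=2: C(35,2)·0.03^2·0.97^33 = 0.195987
  k=3: C(35,3)·0.03^3·0.97^32 = 0.066676
  k=4: C(35,4)·0.03^4·0.97^31 = 0.016497
P(X ≤ 4) = 0.996277

0.9963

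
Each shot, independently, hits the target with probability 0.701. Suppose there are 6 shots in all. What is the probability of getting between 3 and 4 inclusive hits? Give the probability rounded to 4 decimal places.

0.5080

X ~ Binomial(6, 0.701); P(3 ≤ X ≤ 4) = Σ C(6,k) p^k (1−p)^(6−k) over k:
  k=3: C(6,3)·0.701^3·0.299^3 = 0.184161
  k=4: C(6,4)·0.701^4·0.299^2 = 0.323822
Total = 0.507982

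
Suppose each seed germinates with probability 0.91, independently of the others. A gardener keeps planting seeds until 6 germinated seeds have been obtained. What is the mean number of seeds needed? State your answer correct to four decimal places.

6.5934

Y = total seeds until the sixth success; negative binomial with r=6, p=0.91.
E[Y] = r / p = 6 / 0.91 = 6.593407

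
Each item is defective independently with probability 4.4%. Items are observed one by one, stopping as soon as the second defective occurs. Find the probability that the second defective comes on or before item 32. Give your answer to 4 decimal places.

0.4141

Finishing within 32 items ⇔ at least 2 successes in the first 32. With X ~ Binomial(32, 0.044), P(Y ≤ 32) = 1 − P(X ≤ 1).
  k=0: C(32,0)·0.044^0·0.956^32 = 0.236948
  k=1: C(32,1)·0.044^1·0.956^31 = 0.348977
1 − 0.585925 = 0.414075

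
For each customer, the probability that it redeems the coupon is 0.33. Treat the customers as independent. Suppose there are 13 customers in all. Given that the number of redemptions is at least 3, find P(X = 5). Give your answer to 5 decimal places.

X ~ Binomial(13, 0.33). Want P(X=5 | X≥3) = P(X=5) / P(X≥3).
P(X=5) = C(13,5)·0.33^5·0.67^8 = 0.2045251
P(X≥3) = 1 − 0.0054824 − 0.0351039 − 0.1037398 = 0.8556739
Ratio = 0.2045251 / 0.8556739 = 0.2390223

0.23902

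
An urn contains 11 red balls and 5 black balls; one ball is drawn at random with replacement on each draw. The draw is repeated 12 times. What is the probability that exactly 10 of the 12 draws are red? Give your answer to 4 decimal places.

X ~ Binomial(n=12, p=0.6875).
P(X=10) = C(12,10) · p^10 · (1−p)^2
= 66 · 0.02359 · 0.097656 = 0.152045

0.1520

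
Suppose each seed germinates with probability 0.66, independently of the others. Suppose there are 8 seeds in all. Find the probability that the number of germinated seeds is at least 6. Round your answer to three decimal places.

0.452

X ~ Binomial(8, 0.66); P(X ≥ 6) = Σ C(8,k) p^k (1−p)^(8−k) over k:
  k=6: C(8,6)·0.66^6·0.34^2 = 0.26753
  k=7: C(8,7)·0.66^7·0.34^1 = 0.14838
  k=8: C(8,8)·0.66^8·0.34^0 = 0.03600
Total = 0.45192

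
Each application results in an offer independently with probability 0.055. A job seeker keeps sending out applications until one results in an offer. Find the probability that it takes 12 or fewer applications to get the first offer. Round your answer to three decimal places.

0.493

Y = number of applications to the first success; geometric, p = 0.055.
P(Y ≤ 12) = 1 − (1−p)^12 = 1 − 0.50720 = 0.49280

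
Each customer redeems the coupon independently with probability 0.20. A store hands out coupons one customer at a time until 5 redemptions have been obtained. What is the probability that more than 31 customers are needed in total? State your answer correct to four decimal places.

0.2287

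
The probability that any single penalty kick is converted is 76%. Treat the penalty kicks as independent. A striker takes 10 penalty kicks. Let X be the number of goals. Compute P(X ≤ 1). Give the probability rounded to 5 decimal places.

X ~ Binomial(10, 0.76); P(X ≤ 1) = Σ C(10,k) p^k (1−p)^(10−k) over k:
  k=0: C(10,0)·0.76^0·0.24^10 = 0.0000006
  k=1: C(10,1)·0.76^1·0.24^9 = 0.0000201
Total = 0.0000207

0.00002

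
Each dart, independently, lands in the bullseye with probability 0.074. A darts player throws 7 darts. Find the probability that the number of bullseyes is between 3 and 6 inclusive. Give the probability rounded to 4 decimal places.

0.0113

X ~ Binomial(7, 0.074); P(3 ≤ X ≤ 6) = Σ C(7,k) p^k (1−p)^(7−k) over k:
  k=3: C(7,3)·0.074^3·0.926^4 = 0.010428
  k=4: C(7,4)·0.074^4·0.926^3 = 0.000833
  k=5: C(7,5)·0.074^5·0.926^2 = 0.000040
  k=6: C(7,6)·0.074^6·0.926^1 = 0.000001
Total = 0.011303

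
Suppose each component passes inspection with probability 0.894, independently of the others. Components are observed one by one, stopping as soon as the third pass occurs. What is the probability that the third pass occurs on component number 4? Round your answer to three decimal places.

Y = trial on which the third success occurs; negative binomial, r=3, p=0.894.
P(Y=4) = C(3,2) · p^3 · (1−p)^1
= 3 · 0.71452 · 0.106 = 0.22722

0.227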